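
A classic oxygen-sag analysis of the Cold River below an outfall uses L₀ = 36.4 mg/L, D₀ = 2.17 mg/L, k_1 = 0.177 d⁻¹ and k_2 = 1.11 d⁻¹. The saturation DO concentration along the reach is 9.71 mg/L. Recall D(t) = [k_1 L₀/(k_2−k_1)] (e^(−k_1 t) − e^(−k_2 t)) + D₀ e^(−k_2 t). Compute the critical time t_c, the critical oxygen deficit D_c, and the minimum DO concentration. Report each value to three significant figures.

t_c = [1/(k_2−k_1)] ln[(k_2/k_1)(1 − D₀(k_2−k_1)/(k_1 L₀))]
= [1/(1.11−0.177)] ln[(1.11/0.177)(1 − 2.17×0.9330/(0.177×36.4))]
= (1/0.9330) ln[6.271 × 0.6858] = 1.072 × ln(4.301) = 1.072 × 1.459 = 1.563 d.
L(t_c) = L₀ e^(−k_1 t_c) = 36.4 × 0.7583 = 27.60 mg/L, and at the critical point k_2 D_c = k_1 L, so D_c = (0.177/1.11) × 27.60 = 4.401 mg/L.
Minimum DO = C_s − D_c = 9.71 − 4.401 = 5.309 mg/L.

t_c ≈ 1.56 d; D_c ≈ 4.40 mg/L; min DO ≈ 5.31 mg/L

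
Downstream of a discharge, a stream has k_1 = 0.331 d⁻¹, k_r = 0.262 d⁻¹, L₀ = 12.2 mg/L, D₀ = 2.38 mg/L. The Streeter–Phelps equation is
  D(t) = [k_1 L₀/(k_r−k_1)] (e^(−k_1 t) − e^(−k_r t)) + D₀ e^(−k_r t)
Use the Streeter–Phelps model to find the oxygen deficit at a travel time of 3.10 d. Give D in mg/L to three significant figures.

k_1 L₀/(k_r−k_1) = 0.331×12.2/(0.262−0.331) = 4.038/-0.06900 = -58.52 mg/L.
e^(−k_1 t) = e^(−0.331×3.100) = 0.3584; e^(−k_r t) = e^(−0.262×3.100) = 0.4439.
D = -58.52 × (0.3584 − 0.4439) + 2.38 × 0.4439 = 5.003 + 1.056 = 6.059 mg/L.

D ≈ 6.06 mg/L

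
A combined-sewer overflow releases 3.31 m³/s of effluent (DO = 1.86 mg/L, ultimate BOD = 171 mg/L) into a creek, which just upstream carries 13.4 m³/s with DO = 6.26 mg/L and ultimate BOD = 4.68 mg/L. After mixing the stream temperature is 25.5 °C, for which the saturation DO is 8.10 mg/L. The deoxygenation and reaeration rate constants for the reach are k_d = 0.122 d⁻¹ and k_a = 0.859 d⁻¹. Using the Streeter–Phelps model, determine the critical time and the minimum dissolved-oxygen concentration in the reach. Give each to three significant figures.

t_c ≈ 1.87 d; minimum DO ≈ 3.85 mg/L

Mixed DO = (13.4×6.26 + 3.31×1.86)/(13.4+3.31) = 90.04/16.71 = 5.388 mg/L.
Mixed L₀ = (13.4×4.68 + 3.31×171)/(16.71) = 628.7/16.71 = 37.63 mg/L.
Initial deficit D₀ = C_s − DO₀ = 8.10 − 5.388 = 2.712 mg/L.
t_c = (1/0.7370) ln[(0.859/0.122)(1 − 2.712×0.7370/(0.122×37.63))] = 1.357 × ln(3.976) = 1.873 d.
D_c = (0.122/0.859) × 37.63 × e^(−0.122×1.873) = 0.1420 × 37.63 × 0.7958 = 4.252 mg/L.
Minimum DO = 8.10 − 4.252 = 3.848 mg/L.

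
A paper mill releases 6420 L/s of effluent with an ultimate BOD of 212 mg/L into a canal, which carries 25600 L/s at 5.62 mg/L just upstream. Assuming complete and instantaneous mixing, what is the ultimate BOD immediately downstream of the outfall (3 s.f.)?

Flow-weighted mixing: C = (Q_r C_r + Q_w C_w)/(Q_r + Q_w)
= (25600×5.62 + 6420×212)/(25600 + 6420) = 1.505×10^6/32020 = 47.00 mg/L.

47.0 mg/L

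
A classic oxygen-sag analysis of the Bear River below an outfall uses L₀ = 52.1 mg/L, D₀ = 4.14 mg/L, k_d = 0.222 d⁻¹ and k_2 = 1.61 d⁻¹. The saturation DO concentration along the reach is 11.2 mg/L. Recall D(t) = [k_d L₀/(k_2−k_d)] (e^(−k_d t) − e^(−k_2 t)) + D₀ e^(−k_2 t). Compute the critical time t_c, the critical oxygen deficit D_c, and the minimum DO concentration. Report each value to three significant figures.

At the critical point dD/dt = 0, so k_d L₀ e^(−k_d t) = k_2 D. Substituting D(t) from the Streeter–Phelps equation and solving for t gives
t_c = ln[(k_2/k_d)(1 − D₀(k_2−k_d)/(k_d L₀))] / (k_2−k_d).
Here k_2−k_d = 1.388 d⁻¹ and 1 − D₀(k_2−k_d)/(k_d L₀) = 1 − 4.14×1.388/(0.222×52.1) = 0.5032, so
t_c = ln(7.252 × 0.5032) / 1.388 = 1.295 / 1.388 = 0.9326 d.
L(t_c) = L₀ e^(−k_d t_c) = 52.1 × 0.8130 = 42.36 mg/L, and at the critical point k_2 D_c = k_d L, so D_c = (0.222/1.61) × 42.36 = 5.840 mg/L.
Minimum DO = C_s − D_c = 11.2 − 5.840 = 5.360 mg/L.

t_c ≈ 0.933 d; D_c ≈ 5.84 mg/L; min DO ≈ 5.36 mg/L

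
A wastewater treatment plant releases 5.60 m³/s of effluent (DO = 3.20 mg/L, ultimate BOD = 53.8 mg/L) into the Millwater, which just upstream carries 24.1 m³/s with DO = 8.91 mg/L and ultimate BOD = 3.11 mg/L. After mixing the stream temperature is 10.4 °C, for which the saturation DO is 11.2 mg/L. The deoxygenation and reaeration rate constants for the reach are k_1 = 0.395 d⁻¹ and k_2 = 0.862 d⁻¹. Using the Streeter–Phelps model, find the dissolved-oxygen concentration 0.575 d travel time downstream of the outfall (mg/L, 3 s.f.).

Mixed DO = (24.1×8.91 + 5.60×3.20)/(24.1+5.60) = 232.7/29.70 = 7.833 mg/L.
Mixed L₀ = (24.1×3.11 + 5.60×53.8)/(29.70) = 376.2/29.70 = 12.67 mg/L.
Initial deficit D₀ = C_s − DO₀ = 11.2 − 7.833 = 3.367 mg/L.
D(0.575) = [0.395×12.67/(0.862−0.395)](e^(−0.395×0.575) − e^(−0.862×0.575)) + 3.367 e^(−0.862×0.575)
= 10.71 × (0.7968 − 0.6092) + 3.367 × 0.6092 = 4.061 mg/L.
DO = 11.2 − 4.061 = 7.139 mg/L.

DO ≈ 7.14 mg/L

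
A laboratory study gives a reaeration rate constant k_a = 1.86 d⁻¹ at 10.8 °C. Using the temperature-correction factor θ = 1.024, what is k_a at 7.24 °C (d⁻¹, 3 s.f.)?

k_a ≈ 1.71 d⁻¹

k_a(T₂) = k_a(T₁) · θ^(T₂−T₁) = 1.86 × 1.024^(7.24−10.8)
= 1.86 × 1.024^-3.56 = 1.86 × 0.9190 = 1.709 d⁻¹.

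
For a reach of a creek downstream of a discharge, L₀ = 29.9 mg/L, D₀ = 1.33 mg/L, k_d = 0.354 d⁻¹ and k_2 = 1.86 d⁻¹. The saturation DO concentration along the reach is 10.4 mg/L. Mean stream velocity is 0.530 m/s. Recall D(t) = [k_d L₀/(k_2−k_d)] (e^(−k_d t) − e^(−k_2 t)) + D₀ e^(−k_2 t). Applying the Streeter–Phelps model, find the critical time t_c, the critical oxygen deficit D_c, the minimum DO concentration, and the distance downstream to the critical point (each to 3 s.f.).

t_c ≈ 0.962 d; D_c ≈ 4.05 mg/L; min DO ≈ 6.35 mg/L; x_c ≈ 44.1 km

With k_2/k_d = 5.254 and 1 − D₀(k_2−k_d)/(k_d L₀) = 0.8108,
t_c = ln(5.254 × 0.8108) / (1.86 − 0.354) = ln(4.260) / 1.506 = 1.449/1.506 = 0.9623 d.
D_c = (k_d/k_2) L₀ e^(−k_d t_c) = (0.354/1.86) × 29.9 × e^(−0.354×0.9623) = 0.1903 × 29.9 × 0.7113 = 4.048 mg/L.
Minimum DO = C_s − D_c = 10.4 − 4.048 = 6.352 mg/L.
x_c = v t_c = 0.530 m/s × 0.9623 d × 86400 s/d = 44070 m ≈ 44.1 km.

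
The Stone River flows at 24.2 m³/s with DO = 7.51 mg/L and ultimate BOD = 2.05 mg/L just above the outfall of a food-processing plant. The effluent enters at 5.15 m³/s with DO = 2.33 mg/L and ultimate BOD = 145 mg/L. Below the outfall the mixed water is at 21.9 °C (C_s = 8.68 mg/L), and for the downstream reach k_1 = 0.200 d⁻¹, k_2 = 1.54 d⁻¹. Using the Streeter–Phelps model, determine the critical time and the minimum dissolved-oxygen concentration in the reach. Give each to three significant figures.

Mixed DO = (24.2×7.51 + 5.15×2.33)/(24.2+5.15) = 193.7/29.35 = 6.601 mg/L.
Mixed L₀ = (24.2×2.05 + 5.15×145)/(29.35) = 796.4/29.35 = 27.13 mg/L.
Initial deficit D₀ = C_s − DO₀ = 8.68 − 6.601 = 2.079 mg/L.
t_c = (1/1.340) ln[(1.54/0.200)(1 − 2.079×1.340/(0.200×27.13))] = 0.7463 × ln(3.747) = 0.9858 d.
D_c = (0.200/1.54) × 27.13 × e^(−0.200×0.9858) = 0.1299 × 27.13 × 0.8211 = 2.893 mg/L.
Minimum DO = 8.68 − 2.893 = 5.787 mg/L.

t_c ≈ 0.986 d; minimum DO ≈ 5.79 mg/L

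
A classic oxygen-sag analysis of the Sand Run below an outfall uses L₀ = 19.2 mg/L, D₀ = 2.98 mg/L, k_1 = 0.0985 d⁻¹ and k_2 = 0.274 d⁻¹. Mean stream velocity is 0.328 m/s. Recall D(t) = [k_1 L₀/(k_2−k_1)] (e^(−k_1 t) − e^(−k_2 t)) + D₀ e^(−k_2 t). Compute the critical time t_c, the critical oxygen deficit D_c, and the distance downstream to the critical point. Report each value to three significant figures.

At the critical point dD/dt = 0, so k_1 L₀ e^(−k_1 t) = k_2 D. Substituting D(t) from the Streeter–Phelps equation and solving for t gives
t_c = ln[(k_2/k_1)(1 − D₀(k_2−k_1)/(k_1 L₀))] / (k_2−k_1).
Here k_2−k_1 = 0.1755 d⁻¹ and 1 − D₀(k_2−k_1)/(k_1 L₀) = 1 − 2.98×0.1755/(0.0985×19.2) = 0.7235, so
t_c = ln(2.782 × 0.7235) / 0.1755 = 0.6994 / 0.1755 = 3.985 d.
D_c = (k_1/k_2) L₀ e^(−k_1 t_c) = (0.0985/0.274) × 19.2 × e^(−0.0985×3.985) = 0.3595 × 19.2 × 0.6754 = 4.661 mg/L.
x_c = v t_c = 0.328 m/s × 3.985 d × 86400 s/d = 112900 m ≈ 113 km.

t_c ≈ 3.98 d; D_c ≈ 4.66 mg/L; x_c ≈ 113 km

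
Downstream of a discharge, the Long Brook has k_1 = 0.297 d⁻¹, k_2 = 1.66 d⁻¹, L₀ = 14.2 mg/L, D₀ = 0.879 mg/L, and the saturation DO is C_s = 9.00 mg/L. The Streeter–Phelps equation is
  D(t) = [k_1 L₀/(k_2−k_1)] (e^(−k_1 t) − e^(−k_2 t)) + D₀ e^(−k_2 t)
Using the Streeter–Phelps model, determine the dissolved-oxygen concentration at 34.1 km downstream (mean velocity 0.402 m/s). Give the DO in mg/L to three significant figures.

Travel time t = x/v = 34.1 km / (0.402 m/s) = 34100 m / 0.402 m/s = 84830 s = 0.9818 d.
k_1 L₀/(k_2−k_1) = 0.297×14.2/(1.66−0.297) = 4.217/1.363 = 3.094 mg/L.
e^(−k_1 t) = e^(−0.297×0.9818) = 0.7471; e^(−k_2 t) = e^(−1.66×0.9818) = 0.1960.
D = 3.094 × (0.7471 − 0.1960) + 0.879 × 0.1960 = 1.705 + 0.1723 = 1.877 mg/L.
DO = C_s − D = 9.00 − 1.877 = 7.123 mg/L.

DO ≈ 7.12 mg/L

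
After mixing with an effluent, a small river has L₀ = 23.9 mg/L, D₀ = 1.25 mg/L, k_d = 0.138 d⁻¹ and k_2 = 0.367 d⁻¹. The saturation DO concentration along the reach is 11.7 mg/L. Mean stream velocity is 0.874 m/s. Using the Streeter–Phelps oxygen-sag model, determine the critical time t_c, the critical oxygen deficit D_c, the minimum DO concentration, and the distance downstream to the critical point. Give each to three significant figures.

t_c ≈ 3.87 d; D_c ≈ 5.26 mg/L; min DO ≈ 6.44 mg/L; x_c ≈ 293 km

t_c = [1/(k_2−k_d)] ln[(k_2/k_d)(1 − D₀(k_2−k_d)/(k_d L₀))]
= [1/(0.367−0.138)] ln[(0.367/0.138)(1 − 1.25×0.2290/(0.138×23.9))]
= (1/0.2290) ln[2.659 × 0.9132] = 4.367 × ln(2.429) = 4.367 × 0.8873 = 3.875 d.
L(t_c) = L₀ e^(−k_d t_c) = 23.9 × 0.5858 = 14.00 mg/L, and at the critical point k_2 D_c = k_d L, so D_c = (0.138/0.367) × 14.00 = 5.265 mg/L.
Minimum DO = C_s − D_c = 11.7 − 5.265 = 6.435 mg/L.
x_c = v t_c = 0.874 m/s × 3.875 d × 86400 s/d = 292600 m ≈ 293 km.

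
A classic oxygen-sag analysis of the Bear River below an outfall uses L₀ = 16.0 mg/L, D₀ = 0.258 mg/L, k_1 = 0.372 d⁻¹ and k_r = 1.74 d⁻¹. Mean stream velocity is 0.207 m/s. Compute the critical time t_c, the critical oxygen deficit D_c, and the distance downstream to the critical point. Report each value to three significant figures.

t_c ≈ 1.08 d; D_c ≈ 2.29 mg/L; x_c ≈ 19.4 km

t_c = [1/(k_r−k_1)] ln[(k_r/k_1)(1 − D₀(k_r−k_1)/(k_1 L₀))]
= [1/(1.74−0.372)] ln[(1.74/0.372)(1 − 0.258×1.368/(0.372×16.0))]
= (1/1.368) ln[4.677 × 0.9407] = 0.7310 × ln(4.400) = 0.7310 × 1.482 = 1.083 d.
L(t_c) = L₀ e^(−k_1 t_c) = 16.0 × 0.6684 = 10.69 mg/L, and at the critical point k_r D_c = k_1 L, so D_c = (0.372/1.74) × 10.69 = 2.286 mg/L.
x_c = v t_c = 0.207 m/s × 1.083 d × 86400 s/d = 19370 m ≈ 19.4 km.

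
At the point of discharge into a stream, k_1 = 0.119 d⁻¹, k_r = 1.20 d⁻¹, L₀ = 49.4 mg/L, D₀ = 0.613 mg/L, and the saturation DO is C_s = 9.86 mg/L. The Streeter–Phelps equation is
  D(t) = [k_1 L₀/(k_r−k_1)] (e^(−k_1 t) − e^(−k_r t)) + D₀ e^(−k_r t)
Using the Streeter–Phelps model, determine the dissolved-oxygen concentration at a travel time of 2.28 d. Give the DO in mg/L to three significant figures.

DO ≈ 6.03 mg/L

k_1 L₀/(k_r−k_1) = 0.119×49.4/(1.20−0.119) = 5.879/1.081 = 5.438 mg/L.
e^(−k_1 t) = e^(−0.119×2.280) = 0.7624; e^(−k_r t) = e^(−1.20×2.280) = 0.06483.
D = 5.438 × (0.7624 − 0.06483) + 0.613 × 0.06483 = 3.793 + 0.03974 = 3.833 mg/L.
DO = C_s − D = 9.86 − 3.833 = 6.027 mg/L.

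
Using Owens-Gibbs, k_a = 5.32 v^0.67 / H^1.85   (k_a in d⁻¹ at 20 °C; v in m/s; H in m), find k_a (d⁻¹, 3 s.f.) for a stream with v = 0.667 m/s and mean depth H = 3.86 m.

k_a = 5.32 × 0.667^0.67 / 3.86^1.85 = 5.32 × 0.7624 / 12.17 = 0.3333 d⁻¹.

k_a ≈ 0.333 d⁻¹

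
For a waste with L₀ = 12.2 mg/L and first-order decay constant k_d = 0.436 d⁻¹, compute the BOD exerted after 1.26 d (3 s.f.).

y_t = L₀(1 − e^(−k_d t)) = 12.2 × (1 − e^(−0.436×1.26))
= 12.2 × (1 − 0.5773) = 12.2 × 0.4227 = 5.157 mg/L.

y ≈ 5.16 mg/L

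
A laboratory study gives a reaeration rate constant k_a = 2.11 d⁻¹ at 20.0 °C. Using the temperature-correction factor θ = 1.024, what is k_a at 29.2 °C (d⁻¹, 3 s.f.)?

k_a ≈ 2.62 d⁻¹

k_a(T₂) = k_a(T₁) · θ^(T₂−T₁) = 2.11 × 1.024^(29.2−20.0)
= 2.11 × 1.024^9.20 = 2.11 × 1.244 = 2.624 d⁻¹.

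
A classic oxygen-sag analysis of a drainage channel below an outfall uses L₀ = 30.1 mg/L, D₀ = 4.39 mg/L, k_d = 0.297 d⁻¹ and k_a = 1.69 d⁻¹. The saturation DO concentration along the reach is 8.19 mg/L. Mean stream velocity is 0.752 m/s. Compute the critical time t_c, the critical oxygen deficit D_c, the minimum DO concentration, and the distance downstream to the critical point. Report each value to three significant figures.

t_c ≈ 0.421 d; D_c ≈ 4.67 mg/L; min DO ≈ 3.52 mg/L; x_c ≈ 27.4 km

With k_a/k_d = 5.690 and 1 − D₀(k_a−k_d)/(k_d L₀) = 0.3159,
t_c = ln(5.690 × 0.3159) / (1.69 − 0.297) = ln(1.798) / 1.393 = 0.5866/1.393 = 0.4211 d.
D_c = (k_d/k_a) L₀ e^(−k_d t_c) = (0.297/1.69) × 30.1 × e^(−0.297×0.4211) = 0.1757 × 30.1 × 0.8824 = 4.668 mg/L.
Minimum DO = C_s − D_c = 8.19 − 4.668 = 3.522 mg/L.
x_c = v t_c = 0.752 m/s × 0.4211 d × 86400 s/d = 27360 m ≈ 27.4 km.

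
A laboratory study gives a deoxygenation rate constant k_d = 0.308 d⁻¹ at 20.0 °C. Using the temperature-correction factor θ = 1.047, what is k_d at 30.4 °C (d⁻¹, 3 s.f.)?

k_d(T₂) = k_d(T₁) · θ^(T₂−T₁) = 0.308 × 1.047^(30.4−20.0)
= 0.308 × 1.047^10.4 = 0.308 × 1.612 = 0.4966 d⁻¹.

k_d ≈ 0.497 d⁻¹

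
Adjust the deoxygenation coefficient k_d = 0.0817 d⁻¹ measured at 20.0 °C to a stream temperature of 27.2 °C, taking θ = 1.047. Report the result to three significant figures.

k_d ≈ 0.114 d⁻¹

k_d(T₂) = k_d(T₁) · θ^(T₂−T₁) = 0.0817 × 1.047^(27.2−20.0)
= 0.0817 × 1.047^7.20 = 0.0817 × 1.392 = 0.1137 d⁻¹.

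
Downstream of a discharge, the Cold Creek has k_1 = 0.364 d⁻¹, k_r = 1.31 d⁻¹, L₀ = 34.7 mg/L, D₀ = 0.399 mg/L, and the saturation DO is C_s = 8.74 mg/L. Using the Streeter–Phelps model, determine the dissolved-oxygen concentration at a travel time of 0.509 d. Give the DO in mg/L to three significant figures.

k_1 L₀/(k_r−k_1) = 0.364×34.7/(1.31−0.364) = 12.63/0.9460 = 13.35 mg/L.
e^(−k_1 t) = e^(−0.364×0.5090) = 0.8309; e^(−k_r t) = e^(−1.31×0.5090) = 0.5134.
D = 13.35 × (0.8309 − 0.5134) + 0.399 × 0.5134 = 4.239 + 0.2048 = 4.444 mg/L.
DO = C_s − D = 8.74 − 4.444 = 4.296 mg/L.

DO ≈ 4.30 mg/L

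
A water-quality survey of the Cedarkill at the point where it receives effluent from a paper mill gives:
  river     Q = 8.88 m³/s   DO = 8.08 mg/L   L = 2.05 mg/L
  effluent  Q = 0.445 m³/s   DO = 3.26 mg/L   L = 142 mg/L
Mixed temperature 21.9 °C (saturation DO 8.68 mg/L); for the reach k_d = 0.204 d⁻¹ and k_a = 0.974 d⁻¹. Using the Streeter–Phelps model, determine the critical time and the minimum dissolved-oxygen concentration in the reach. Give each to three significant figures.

Mixed DO = (8.88×8.08 + 0.445×3.26)/(8.88+0.445) = 73.20/9.325 = 7.850 mg/L.
Mixed L₀ = (8.88×2.05 + 0.445×142)/(9.325) = 81.39/9.325 = 8.729 mg/L.
Initial deficit D₀ = C_s − DO₀ = 8.68 − 7.850 = 0.8300 mg/L.
t_c = (1/0.7700) ln[(0.974/0.204)(1 − 0.8300×0.7700/(0.204×8.729))] = 1.299 × ln(3.061) = 1.453 d.
D_c = (0.204/0.974) × 8.729 × e^(−0.204×1.453) = 0.2094 × 8.729 × 0.7435 = 1.359 mg/L.
Minimum DO = 8.68 − 1.359 = 7.321 mg/L.

t_c ≈ 1.45 d; minimum DO ≈ 7.32 mg/L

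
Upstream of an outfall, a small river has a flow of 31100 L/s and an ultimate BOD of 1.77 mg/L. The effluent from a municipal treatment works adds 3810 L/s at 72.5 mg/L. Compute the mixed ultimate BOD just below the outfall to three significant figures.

9.49 mg/L

Flow-weighted mixing: C = (Q_r C_r + Q_w C_w)/(Q_r + Q_w)
= (31100×1.77 + 3810×72.5)/(31100 + 3810) = 331300/34910 = 9.489 mg/L.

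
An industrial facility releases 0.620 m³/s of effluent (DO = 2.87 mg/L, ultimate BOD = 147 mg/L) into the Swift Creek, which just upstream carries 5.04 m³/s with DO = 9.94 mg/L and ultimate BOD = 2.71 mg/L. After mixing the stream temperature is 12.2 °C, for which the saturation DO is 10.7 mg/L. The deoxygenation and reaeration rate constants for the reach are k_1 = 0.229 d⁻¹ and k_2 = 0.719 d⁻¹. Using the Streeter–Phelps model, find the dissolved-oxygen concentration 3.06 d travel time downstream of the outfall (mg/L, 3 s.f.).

DO ≈ 7.19 mg/L

Mixed DO = (5.04×9.94 + 0.620×2.87)/(5.04+0.620) = 51.88/5.660 = 9.166 mg/L.
Mixed L₀ = (5.04×2.71 + 0.620×147)/(5.660) = 104.8/5.660 = 18.52 mg/L.
Initial deficit D₀ = C_s − DO₀ = 10.7 − 9.166 = 1.534 mg/L.
D(3.06) = [0.229×18.52/(0.719−0.229)](e^(−0.229×3.06) − e^(−0.719×3.06)) + 1.534 e^(−0.719×3.06)
= 8.653 × (0.4962 − 0.1108) + 1.534 × 0.1108 = 3.505 mg/L.
DO = 10.7 − 3.505 = 7.195 mg/L.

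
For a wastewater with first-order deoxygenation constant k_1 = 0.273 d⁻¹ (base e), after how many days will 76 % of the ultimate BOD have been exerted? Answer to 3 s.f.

t ≈ 5.23 d

y/L₀ = 1 − e^(−k_1 t) = 0.76 ⇒ e^(−k_1 t) = 0.240
t = −ln(0.240) / 0.273 = 1.427 / 0.273 = 5.228 d.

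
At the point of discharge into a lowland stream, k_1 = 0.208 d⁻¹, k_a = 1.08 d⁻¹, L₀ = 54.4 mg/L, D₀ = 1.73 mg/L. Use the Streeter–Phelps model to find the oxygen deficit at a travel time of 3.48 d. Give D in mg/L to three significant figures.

k_1 L₀/(k_a−k_1) = 0.208×54.4/(1.08−0.208) = 11.32/0.8720 = 12.98 mg/L.
e^(−k_1 t) = e^(−0.208×3.480) = 0.4849; e^(−k_a t) = e^(−1.08×3.480) = 0.02332.
D = 12.98 × (0.4849 − 0.02332) + 1.73 × 0.02332 = 5.989 + 0.04035 = 6.030 mg/L.

D ≈ 6.03 mg/L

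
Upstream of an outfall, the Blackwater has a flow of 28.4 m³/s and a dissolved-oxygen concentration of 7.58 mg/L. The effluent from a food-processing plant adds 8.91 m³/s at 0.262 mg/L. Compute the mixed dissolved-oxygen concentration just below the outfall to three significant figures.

Flow-weighted mixing: C = (Q_r C_r + Q_w C_w)/(Q_r + Q_w)
= (28.4×7.58 + 8.91×0.262)/(28.4 + 8.91) = 217.6/37.31 = 5.832 mg/L.

5.83 mg/L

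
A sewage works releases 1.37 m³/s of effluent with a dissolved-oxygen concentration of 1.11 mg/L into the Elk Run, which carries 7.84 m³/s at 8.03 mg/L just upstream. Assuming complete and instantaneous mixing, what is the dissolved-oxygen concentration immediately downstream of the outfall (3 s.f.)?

Flow-weighted mixing: C = (Q_r C_r + Q_w C_w)/(Q_r + Q_w)
= (7.84×8.03 + 1.37×1.11)/(7.84 + 1.37) = 64.48/9.210 = 7.001 mg/L.

7.00 mg/L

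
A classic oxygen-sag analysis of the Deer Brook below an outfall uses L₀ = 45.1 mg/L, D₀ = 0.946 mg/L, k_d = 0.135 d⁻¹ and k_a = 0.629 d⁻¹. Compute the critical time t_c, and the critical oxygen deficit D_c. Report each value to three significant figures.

t_c ≈ 2.95 d; D_c ≈ 6.50 mg/L

t_c = [1/(k_a−k_d)] ln[(k_a/k_d)(1 − D₀(k_a−k_d)/(k_d L₀))]
= [1/(0.629−0.135)] ln[(0.629/0.135)(1 − 0.946×0.4940/(0.135×45.1))]
= (1/0.4940) ln[4.659 × 0.9232] = 2.024 × ln(4.302) = 2.024 × 1.459 = 2.953 d.
D_c = (k_d/k_a) L₀ e^(−k_d t_c) = (0.135/0.629) × 45.1 × e^(−0.135×2.953) = 0.2146 × 45.1 × 0.6712 = 6.497 mg/L.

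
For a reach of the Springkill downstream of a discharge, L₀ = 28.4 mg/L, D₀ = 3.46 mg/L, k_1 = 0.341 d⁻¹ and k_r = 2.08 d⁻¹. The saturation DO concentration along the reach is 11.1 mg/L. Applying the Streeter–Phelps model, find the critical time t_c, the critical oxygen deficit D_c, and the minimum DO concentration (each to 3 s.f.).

t_c ≈ 0.481 d; D_c ≈ 3.95 mg/L; min DO ≈ 7.15 mg/L

At the critical point dD/dt = 0, so k_1 L₀ e^(−k_1 t) = k_r D. Substituting D(t) from the Streeter–Phelps equation and solving for t gives
t_c = ln[(k_r/k_1)(1 − D₀(k_r−k_1)/(k_1 L₀))] / (k_r−k_1).
Here k_r−k_1 = 1.739 d⁻¹ and 1 − D₀(k_r−k_1)/(k_1 L₀) = 1 − 3.46×1.739/(0.341×28.4) = 0.3787, so
t_c = ln(6.100 × 0.3787) / 1.739 = 0.8372 / 1.739 = 0.4814 d.
L(t_c) = L₀ e^(−k_1 t_c) = 28.4 × 0.8486 = 24.10 mg/L, and at the critical point k_r D_c = k_1 L, so D_c = (0.341/2.08) × 24.10 = 3.951 mg/L.
Minimum DO = C_s − D_c = 11.1 − 3.951 = 7.149 mg/L.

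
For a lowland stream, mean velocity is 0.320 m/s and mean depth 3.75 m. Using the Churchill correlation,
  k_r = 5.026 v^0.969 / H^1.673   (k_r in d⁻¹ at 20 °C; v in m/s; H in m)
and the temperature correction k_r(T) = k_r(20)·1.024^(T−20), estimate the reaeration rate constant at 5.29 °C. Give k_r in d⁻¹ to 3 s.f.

k_r ≈ 0.129 d⁻¹

k_r(20) = 5.026 × 0.320^0.969 / 3.75^1.673 = 5.026 × 0.3315 / 9.128 = 0.1825 d⁻¹.
k_r(5.29) = 0.1825 × 1.024^(5.29−20) = 0.1825 × 0.7055 = 0.1288 d⁻¹.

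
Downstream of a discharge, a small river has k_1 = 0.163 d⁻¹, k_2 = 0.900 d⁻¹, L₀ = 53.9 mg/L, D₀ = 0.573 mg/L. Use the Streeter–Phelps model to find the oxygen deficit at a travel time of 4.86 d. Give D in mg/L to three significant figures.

k_1 L₀/(k_2−k_1) = 0.163×53.9/(0.900−0.163) = 8.786/0.7370 = 11.92 mg/L.
e^(−k_1 t) = e^(−0.163×4.860) = 0.4529; e^(−k_2 t) = e^(−0.900×4.860) = 0.01260.
D = 11.92 × (0.4529 − 0.01260) + 0.573 × 0.01260 = 5.248 + 0.007220 = 5.255 mg/L.

D ≈ 5.26 mg/L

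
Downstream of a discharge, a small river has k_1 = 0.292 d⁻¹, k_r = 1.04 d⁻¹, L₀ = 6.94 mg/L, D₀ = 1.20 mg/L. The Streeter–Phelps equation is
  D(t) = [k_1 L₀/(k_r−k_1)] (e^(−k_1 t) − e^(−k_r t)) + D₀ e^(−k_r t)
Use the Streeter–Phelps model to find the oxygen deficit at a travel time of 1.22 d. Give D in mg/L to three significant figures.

D ≈ 1.47 mg/L

k_1 L₀/(k_r−k_1) = 0.292×6.94/(1.04−0.292) = 2.026/0.7480 = 2.709 mg/L.
e^(−k_1 t) = e^(−0.292×1.220) = 0.7003; e^(−k_r t) = e^(−1.04×1.220) = 0.2812.
D = 2.709 × (0.7003 − 0.2812) + 1.20 × 0.2812 = 1.136 + 0.3374 = 1.473 mg/L.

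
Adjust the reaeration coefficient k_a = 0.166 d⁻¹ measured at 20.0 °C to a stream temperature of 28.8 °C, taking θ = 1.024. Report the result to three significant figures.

k_a ≈ 0.205 d⁻¹

k_a(T₂) = k_a(T₁) · θ^(T₂−T₁) = 0.166 × 1.024^(28.8−20.0)
= 0.166 × 1.024^8.80 = 0.166 × 1.232 = 0.2045 d⁻¹.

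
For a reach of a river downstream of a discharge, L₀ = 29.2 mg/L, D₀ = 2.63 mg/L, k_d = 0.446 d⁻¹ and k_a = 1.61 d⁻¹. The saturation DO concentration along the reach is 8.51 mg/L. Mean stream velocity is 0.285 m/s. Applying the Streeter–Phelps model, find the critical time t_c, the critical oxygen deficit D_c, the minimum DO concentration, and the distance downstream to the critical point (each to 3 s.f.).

t_c ≈ 0.873 d; D_c ≈ 5.48 mg/L; min DO ≈ 3.03 mg/L; x_c ≈ 21.5 km

With k_a/k_d = 3.610 and 1 − D₀(k_a−k_d)/(k_d L₀) = 0.7649,
t_c = ln(3.610 × 0.7649) / (1.61 − 0.446) = ln(2.761) / 1.164 = 1.016/1.164 = 0.8726 d.
D_c = (k_d/k_a) L₀ e^(−k_d t_c) = (0.446/1.61) × 29.2 × e^(−0.446×0.8726) = 0.2770 × 29.2 × 0.6776 = 5.481 mg/L.
Minimum DO = C_s − D_c = 8.51 − 5.481 = 3.029 mg/L.
x_c = v t_c = 0.285 m/s × 0.8726 d × 86400 s/d = 21490 m ≈ 21.5 km.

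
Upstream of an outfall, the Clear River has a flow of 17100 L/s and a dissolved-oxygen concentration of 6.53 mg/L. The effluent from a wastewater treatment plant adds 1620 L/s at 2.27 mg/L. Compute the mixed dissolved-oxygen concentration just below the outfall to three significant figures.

Flow-weighted mixing: C = (Q_r C_r + Q_w C_w)/(Q_r + Q_w)
= (17100×6.53 + 1620×2.27)/(17100 + 1620) = 115300/18720 = 6.161 mg/L.

6.16 mg/L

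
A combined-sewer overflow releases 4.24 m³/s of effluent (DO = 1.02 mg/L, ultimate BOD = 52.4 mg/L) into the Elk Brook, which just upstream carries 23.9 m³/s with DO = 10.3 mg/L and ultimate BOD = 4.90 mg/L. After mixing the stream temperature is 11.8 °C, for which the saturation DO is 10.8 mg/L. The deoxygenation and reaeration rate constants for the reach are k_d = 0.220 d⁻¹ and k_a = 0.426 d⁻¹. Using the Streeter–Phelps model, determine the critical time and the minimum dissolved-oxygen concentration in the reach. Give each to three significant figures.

Mixed DO = (23.9×10.3 + 4.24×1.02)/(23.9+4.24) = 250.5/28.14 = 8.902 mg/L.
Mixed L₀ = (23.9×4.90 + 4.24×52.4)/(28.14) = 339.3/28.14 = 12.06 mg/L.
Initial deficit D₀ = C_s − DO₀ = 10.8 − 8.902 = 1.898 mg/L.
t_c = (1/0.2060) ln[(0.426/0.220)(1 − 1.898×0.2060/(0.220×12.06))] = 4.854 × ln(1.651) = 2.434 d.
D_c = (0.220/0.426) × 12.06 × e^(−0.220×2.434) = 0.5164 × 12.06 × 0.5854 = 3.645 mg/L.
Minimum DO = 10.8 − 3.645 = 7.155 mg/L.

t_c ≈ 2.43 d; minimum DO ≈ 7.15 mg/L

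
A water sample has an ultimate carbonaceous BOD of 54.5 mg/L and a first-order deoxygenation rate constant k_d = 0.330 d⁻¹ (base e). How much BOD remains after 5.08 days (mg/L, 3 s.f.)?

L ≈ 10.2 mg/L

L_t = L₀ e^(−k_d t) = 54.5 × e^(−0.330×5.08) = 54.5 × 0.1870 = 10.19 mg/L.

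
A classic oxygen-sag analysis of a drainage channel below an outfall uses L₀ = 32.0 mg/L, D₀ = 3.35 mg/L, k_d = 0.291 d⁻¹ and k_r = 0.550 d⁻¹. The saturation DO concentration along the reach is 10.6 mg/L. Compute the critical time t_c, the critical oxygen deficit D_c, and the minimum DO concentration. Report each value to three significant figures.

t_c ≈ 2.08 d; D_c ≈ 9.24 mg/L; min DO ≈ 1.36 mg/L

At the critical point dD/dt = 0, so k_d L₀ e^(−k_d t) = k_r D. Substituting D(t) from the Streeter–Phelps equation and solving for t gives
t_c = ln[(k_r/k_d)(1 − D₀(k_r−k_d)/(k_d L₀))] / (k_r−k_d).
Here k_r−k_d = 0.2590 d⁻¹ and 1 − D₀(k_r−k_d)/(k_d L₀) = 1 − 3.35×0.2590/(0.291×32.0) = 0.9068, so
t_c = ln(1.890 × 0.9068) / 0.2590 = 0.5388 / 0.2590 = 2.080 d.
D_c = (k_d/k_r) L₀ e^(−k_d t_c) = (0.291/0.550) × 32.0 × e^(−0.291×2.080) = 0.5291 × 32.0 × 0.5459 = 9.242 mg/L.
Minimum DO = C_s − D_c = 10.6 − 9.242 = 1.358 mg/L.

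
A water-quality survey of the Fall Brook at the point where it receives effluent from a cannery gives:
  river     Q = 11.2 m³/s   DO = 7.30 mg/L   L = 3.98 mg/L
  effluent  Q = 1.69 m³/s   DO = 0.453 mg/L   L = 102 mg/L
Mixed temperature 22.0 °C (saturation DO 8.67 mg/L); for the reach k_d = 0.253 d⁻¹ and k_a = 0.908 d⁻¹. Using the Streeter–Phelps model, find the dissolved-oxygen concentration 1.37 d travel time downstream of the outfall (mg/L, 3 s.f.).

Mixed DO = (11.2×7.30 + 1.69×0.453)/(11.2+1.69) = 82.53/12.89 = 6.402 mg/L.
Mixed L₀ = (11.2×3.98 + 1.69×102)/(12.89) = 217.0/12.89 = 16.83 mg/L.
Initial deficit D₀ = C_s − DO₀ = 8.67 − 6.402 = 2.268 mg/L.
D(1.37) = [0.253×16.83/(0.908−0.253)](e^(−0.253×1.37) − e^(−0.908×1.37)) + 2.268 e^(−0.908×1.37)
= 6.501 × (0.7071 − 0.2882) + 2.268 × 0.2882 = 3.377 mg/L.
DO = 8.67 − 3.377 = 5.293 mg/L.

DO ≈ 5.29 mg/L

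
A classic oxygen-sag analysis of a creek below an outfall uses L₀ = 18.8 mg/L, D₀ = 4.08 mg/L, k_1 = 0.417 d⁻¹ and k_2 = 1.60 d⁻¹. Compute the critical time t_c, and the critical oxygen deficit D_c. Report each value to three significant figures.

t_c = [1/(k_2−k_1)] ln[(k_2/k_1)(1 − D₀(k_2−k_1)/(k_1 L₀))]
= [1/(1.60−0.417)] ln[(1.60/0.417)(1 − 4.08×1.183/(0.417×18.8))]
= (1/1.183) ln[3.837 × 0.3843] = 0.8453 × ln(1.475) = 0.8453 × 0.3884 = 0.3283 d.
L(t_c) = L₀ e^(−k_1 t_c) = 18.8 × 0.8720 = 16.39 mg/L, and at the critical point k_2 D_c = k_1 L, so D_c = (0.417/1.60) × 16.39 = 4.273 mg/L.

t_c ≈ 0.328 d; D_c ≈ 4.27 mg/L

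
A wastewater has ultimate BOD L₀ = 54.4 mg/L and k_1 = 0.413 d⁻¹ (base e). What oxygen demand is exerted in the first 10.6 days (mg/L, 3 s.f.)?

y ≈ 53.7 mg/L

y_t = L₀(1 − e^(−k_1 t)) = 54.4 × (1 − e^(−0.413×10.6))
= 54.4 × (1 − 0.01255) = 54.4 × 0.9874 = 53.72 mg/L.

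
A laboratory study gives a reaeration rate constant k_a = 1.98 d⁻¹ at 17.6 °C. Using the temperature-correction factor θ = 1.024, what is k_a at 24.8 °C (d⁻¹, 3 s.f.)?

k_a(T₂) = k_a(T₁) · θ^(T₂−T₁) = 1.98 × 1.024^(24.8−17.6)
= 1.98 × 1.024^7.20 = 1.98 × 1.186 = 2.349 d⁻¹.

k_a ≈ 2.35 d⁻¹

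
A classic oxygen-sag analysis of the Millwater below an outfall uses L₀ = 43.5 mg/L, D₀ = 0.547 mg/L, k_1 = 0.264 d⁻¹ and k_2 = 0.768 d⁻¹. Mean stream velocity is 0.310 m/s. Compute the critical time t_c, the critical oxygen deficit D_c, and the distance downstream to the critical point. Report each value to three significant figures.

t_c = [1/(k_2−k_1)] ln[(k_2/k_1)(1 − D₀(k_2−k_1)/(k_1 L₀))]
= [1/(0.768−0.264)] ln[(0.768/0.264)(1 − 0.547×0.5040/(0.264×43.5))]
= (1/0.5040) ln[2.909 × 0.9760] = 1.984 × ln(2.839) = 1.984 × 1.044 = 2.071 d.
D_c = (k_1/k_2) L₀ e^(−k_1 t_c) = (0.264/0.768) × 43.5 × e^(−0.264×2.071) = 0.3438 × 43.5 × 0.5789 = 8.656 mg/L.
x_c = v t_c = 0.310 m/s × 2.071 d × 86400 s/d = 55460 m ≈ 55.5 km.

t_c ≈ 2.07 d; D_c ≈ 8.66 mg/L; x_c ≈ 55.5 km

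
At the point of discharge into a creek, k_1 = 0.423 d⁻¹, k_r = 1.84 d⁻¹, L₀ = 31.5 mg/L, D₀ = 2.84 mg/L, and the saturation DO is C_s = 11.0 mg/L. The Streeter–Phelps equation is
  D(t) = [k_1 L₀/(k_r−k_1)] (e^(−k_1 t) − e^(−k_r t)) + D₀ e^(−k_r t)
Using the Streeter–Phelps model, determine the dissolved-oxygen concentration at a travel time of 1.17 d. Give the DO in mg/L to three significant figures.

k_1 L₀/(k_r−k_1) = 0.423×31.5/(1.84−0.423) = 13.32/1.417 = 9.403 mg/L.
e^(−k_1 t) = e^(−0.423×1.170) = 0.6096; e^(−k_r t) = e^(−1.84×1.170) = 0.1162.
D = 9.403 × (0.6096 − 0.1162) + 2.84 × 0.1162 = 4.640 + 0.3299 = 4.970 mg/L.
DO = C_s − D = 11.0 − 4.970 = 6.030 mg/L.

DO ≈ 6.03 mg/L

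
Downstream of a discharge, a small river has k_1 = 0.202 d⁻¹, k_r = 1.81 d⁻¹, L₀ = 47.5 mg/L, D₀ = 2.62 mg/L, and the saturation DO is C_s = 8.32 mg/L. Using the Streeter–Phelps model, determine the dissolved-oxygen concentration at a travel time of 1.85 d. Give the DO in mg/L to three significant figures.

DO ≈ 4.33 mg/L

k_1 L₀/(k_r−k_1) = 0.202×47.5/(1.81−0.202) = 9.595/1.608 = 5.967 mg/L.
e^(−k_1 t) = e^(−0.202×1.850) = 0.6882; e^(−k_r t) = e^(−1.81×1.850) = 0.03514.
D = 5.967 × (0.6882 − 0.03514) + 2.62 × 0.03514 = 3.897 + 0.09206 = 3.989 mg/L.
DO = C_s − D = 8.32 − 3.989 = 4.331 mg/L.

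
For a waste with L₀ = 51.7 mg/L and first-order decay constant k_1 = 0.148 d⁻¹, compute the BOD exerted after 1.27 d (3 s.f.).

y ≈ 8.86 mg/L

y_t = L₀(1 − e^(−k_1 t)) = 51.7 × (1 − e^(−0.148×1.27))
= 51.7 × (1 − 0.8286) = 51.7 × 0.1714 = 8.859 mg/L.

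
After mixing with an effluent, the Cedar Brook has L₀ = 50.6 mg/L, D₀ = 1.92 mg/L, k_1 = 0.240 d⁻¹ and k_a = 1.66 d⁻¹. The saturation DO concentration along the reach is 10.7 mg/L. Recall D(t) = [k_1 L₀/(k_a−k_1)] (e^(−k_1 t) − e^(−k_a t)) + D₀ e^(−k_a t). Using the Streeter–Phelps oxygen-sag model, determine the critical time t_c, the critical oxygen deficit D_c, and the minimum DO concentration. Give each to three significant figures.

t_c ≈ 1.18 d; D_c ≈ 5.51 mg/L; min DO ≈ 5.19 mg/L

t_c = [1/(k_a−k_1)] ln[(k_a/k_1)(1 − D₀(k_a−k_1)/(k_1 L₀))]
= [1/(1.66−0.240)] ln[(1.66/0.240)(1 − 1.92×1.420/(0.240×50.6))]
= (1/1.420) ln[6.917 × 0.7755] = 0.7042 × ln(5.364) = 0.7042 × 1.680 = 1.183 d.
L(t_c) = L₀ e^(−k_1 t_c) = 50.6 × 0.7528 = 38.09 mg/L, and at the critical point k_a D_c = k_1 L, so D_c = (0.240/1.66) × 38.09 = 5.508 mg/L.
Minimum DO = C_s − D_c = 10.7 − 5.508 = 5.192 mg/L.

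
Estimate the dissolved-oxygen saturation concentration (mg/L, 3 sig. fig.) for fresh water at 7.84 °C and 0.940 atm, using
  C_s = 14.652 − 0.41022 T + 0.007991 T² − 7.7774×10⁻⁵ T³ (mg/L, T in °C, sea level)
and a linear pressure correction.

C_s ≈ 11.2 mg/L

At sea level: C_s = 14.652 − 0.41022×7.84 + 0.007991×7.84² − 7.7774×10⁻⁵×7.84³ = 11.89 mg/L.
Pressure correction: C_s' = 11.89 × 0.940 = 11.18 mg/L.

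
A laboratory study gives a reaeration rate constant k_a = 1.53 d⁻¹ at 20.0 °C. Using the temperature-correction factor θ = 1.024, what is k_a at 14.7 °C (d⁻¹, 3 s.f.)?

k_a ≈ 1.35 d⁻¹

k_a(T₂) = k_a(T₁) · θ^(T₂−T₁) = 1.53 × 1.024^(14.7−20.0)
= 1.53 × 1.024^-5.30 = 1.53 × 0.8819 = 1.349 d⁻¹.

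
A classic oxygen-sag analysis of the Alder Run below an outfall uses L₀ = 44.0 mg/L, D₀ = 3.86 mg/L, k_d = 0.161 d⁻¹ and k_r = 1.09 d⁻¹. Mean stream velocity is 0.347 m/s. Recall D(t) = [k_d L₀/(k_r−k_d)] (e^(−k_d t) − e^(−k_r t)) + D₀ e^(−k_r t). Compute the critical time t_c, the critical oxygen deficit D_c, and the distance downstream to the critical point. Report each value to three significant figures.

t_c ≈ 1.30 d; D_c ≈ 5.27 mg/L; x_c ≈ 38.9 km

At the critical point dD/dt = 0, so k_d L₀ e^(−k_d t) = k_r D. Substituting D(t) from the Streeter–Phelps equation and solving for t gives
t_c = ln[(k_r/k_d)(1 − D₀(k_r−k_d)/(k_d L₀))] / (k_r−k_d).
Here k_r−k_d = 0.9290 d⁻¹ and 1 − D₀(k_r−k_d)/(k_d L₀) = 1 − 3.86×0.9290/(0.161×44.0) = 0.4938, so
t_c = ln(6.770 × 0.4938) / 0.9290 = 1.207 / 0.9290 = 1.299 d.
L(t_c) = L₀ e^(−k_d t_c) = 44.0 × 0.8113 = 35.70 mg/L, and at the critical point k_r D_c = k_d L, so D_c = (0.161/1.09) × 35.70 = 5.272 mg/L.
x_c = v t_c = 0.347 m/s × 1.299 d × 86400 s/d = 38950 m ≈ 38.9 km.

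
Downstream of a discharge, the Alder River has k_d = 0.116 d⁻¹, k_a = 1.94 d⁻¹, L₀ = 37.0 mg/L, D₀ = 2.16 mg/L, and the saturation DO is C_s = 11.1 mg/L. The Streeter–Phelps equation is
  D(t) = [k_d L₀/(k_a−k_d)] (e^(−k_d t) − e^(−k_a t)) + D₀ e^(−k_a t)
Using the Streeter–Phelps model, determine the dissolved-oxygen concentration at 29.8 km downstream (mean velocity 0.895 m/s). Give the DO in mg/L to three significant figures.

Travel time t = x/v = 29.8 km / (0.895 m/s) = 29800 m / 0.895 m/s = 33300 s = 0.3854 d.
k_d L₀/(k_a−k_d) = 0.116×37.0/(1.94−0.116) = 4.292/1.824 = 2.353 mg/L.
e^(−k_d t) = e^(−0.116×0.3854) = 0.9563; e^(−k_a t) = e^(−1.94×0.3854) = 0.4735.
D = 2.353 × (0.9563 − 0.4735) + 2.16 × 0.4735 = 1.136 + 1.023 = 2.159 mg/L.
DO = C_s − D = 11.1 − 2.159 = 8.941 mg/L.

DO ≈ 8.94 mg/L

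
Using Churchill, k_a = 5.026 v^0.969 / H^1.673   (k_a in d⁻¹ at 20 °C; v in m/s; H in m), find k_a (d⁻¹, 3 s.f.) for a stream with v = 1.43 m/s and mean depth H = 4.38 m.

k_a ≈ 0.601 d⁻¹

k_a = 5.026 × 1.43^0.969 / 4.38^1.673 = 5.026 × 1.414 / 11.84 = 0.6006 d⁻¹.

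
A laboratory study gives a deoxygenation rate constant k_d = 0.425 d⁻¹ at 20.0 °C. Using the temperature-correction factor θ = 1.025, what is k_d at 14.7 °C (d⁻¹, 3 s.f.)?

k_d ≈ 0.373 d⁻¹

k_d(T₂) = k_d(T₁) · θ^(T₂−T₁) = 0.425 × 1.025^(14.7−20.0)
= 0.425 × 1.025^-5.30 = 0.425 × 0.8773 = 0.3729 d⁻¹.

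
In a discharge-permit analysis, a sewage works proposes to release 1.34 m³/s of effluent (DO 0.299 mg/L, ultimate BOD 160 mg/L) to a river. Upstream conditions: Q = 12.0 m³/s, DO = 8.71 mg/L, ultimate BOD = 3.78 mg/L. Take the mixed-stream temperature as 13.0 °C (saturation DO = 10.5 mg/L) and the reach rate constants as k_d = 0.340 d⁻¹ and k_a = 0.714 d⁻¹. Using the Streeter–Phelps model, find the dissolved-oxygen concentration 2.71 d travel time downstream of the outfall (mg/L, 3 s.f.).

Mixed DO = (12.0×8.71 + 1.34×0.299)/(12.0+1.34) = 104.9/13.34 = 7.865 mg/L.
Mixed L₀ = (12.0×3.78 + 1.34×160)/(13.34) = 259.8/13.34 = 19.47 mg/L.
Initial deficit D₀ = C_s − DO₀ = 10.5 − 7.865 = 2.635 mg/L.
D(2.71) = [0.340×19.47/(0.714−0.340)](e^(−0.340×2.71) − e^(−0.714×2.71)) + 2.635 e^(−0.714×2.71)
= 17.70 × (0.3980 − 0.1444) + 2.635 × 0.1444 = 4.869 mg/L.
DO = 10.5 − 4.869 = 5.631 mg/L.

DO ≈ 5.63 mg/L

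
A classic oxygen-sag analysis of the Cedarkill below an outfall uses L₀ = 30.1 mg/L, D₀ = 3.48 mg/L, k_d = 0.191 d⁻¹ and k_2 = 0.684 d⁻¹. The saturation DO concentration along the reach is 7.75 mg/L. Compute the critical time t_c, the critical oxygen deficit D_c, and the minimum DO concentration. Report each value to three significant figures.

t_c = [1/(k_2−k_d)] ln[(k_2/k_d)(1 − D₀(k_2−k_d)/(k_d L₀))]
= [1/(0.684−0.191)] ln[(0.684/0.191)(1 − 3.48×0.4930/(0.191×30.1))]
= (1/0.4930) ln[3.581 × 0.7016] = 2.028 × ln(2.512) = 2.028 × 0.9213 = 1.869 d.
L(t_c) = L₀ e^(−k_d t_c) = 30.1 × 0.6998 = 21.06 mg/L, and at the critical point k_2 D_c = k_d L, so D_c = (0.191/0.684) × 21.06 = 5.882 mg/L.
Minimum DO = C_s − D_c = 7.75 − 5.882 = 1.868 mg/L.

t_c ≈ 1.87 d; D_c ≈ 5.88 mg/L; min DO ≈ 1.87 mg/L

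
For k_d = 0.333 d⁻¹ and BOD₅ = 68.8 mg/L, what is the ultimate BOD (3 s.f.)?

L₀ ≈ 84.9 mg/L

BOD₅ = L₀(1 − e^(−5k_d)) ⇒ L₀ = BOD₅ / (1 − e^(−5×0.333))
= 68.8 / (1 − 0.1892) = 68.8 / 0.8108 = 84.85 mg/L.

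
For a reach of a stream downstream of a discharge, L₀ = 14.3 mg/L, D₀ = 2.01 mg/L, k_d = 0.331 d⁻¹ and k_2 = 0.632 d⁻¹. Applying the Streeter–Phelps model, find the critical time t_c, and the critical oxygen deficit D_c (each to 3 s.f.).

t_c ≈ 1.69 d; D_c ≈ 4.27 mg/L

At the critical point dD/dt = 0, so k_d L₀ e^(−k_d t) = k_2 D. Substituting D(t) from the Streeter–Phelps equation and solving for t gives
t_c = ln[(k_2/k_d)(1 − D₀(k_2−k_d)/(k_d L₀))] / (k_2−k_d).
Here k_2−k_d = 0.3010 d⁻¹ and 1 − D₀(k_2−k_d)/(k_d L₀) = 1 − 2.01×0.3010/(0.331×14.3) = 0.8722, so
t_c = ln(1.909 × 0.8722) / 0.3010 = 0.5100 / 0.3010 = 1.694 d.
L(t_c) = L₀ e^(−k_d t_c) = 14.3 × 0.5707 = 8.161 mg/L, and at the critical point k_2 D_c = k_d L, so D_c = (0.331/0.632) × 8.161 = 4.274 mg/L.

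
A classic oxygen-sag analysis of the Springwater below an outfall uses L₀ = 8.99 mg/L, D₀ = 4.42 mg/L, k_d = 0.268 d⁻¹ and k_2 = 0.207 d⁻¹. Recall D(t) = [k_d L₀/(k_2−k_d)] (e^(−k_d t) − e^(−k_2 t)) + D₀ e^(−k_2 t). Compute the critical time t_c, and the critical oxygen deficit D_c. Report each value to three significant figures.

t_c = [1/(k_2−k_d)] ln[(k_2/k_d)(1 − D₀(k_2−k_d)/(k_d L₀))]
= [1/(0.207−0.268)] ln[(0.207/0.268)(1 − 4.42×-0.06100/(0.268×8.99))]
= (1/-0.06100) ln[0.7724 × 1.112] = -16.39 × ln(0.8588) = -16.39 × -0.1522 = 2.495 d.
L(t_c) = L₀ e^(−k_d t_c) = 8.99 × 0.5124 = 4.606 mg/L, and at the critical point k_2 D_c = k_d L, so D_c = (0.268/0.207) × 4.606 = 5.964 mg/L.

t_c ≈ 2.49 d; D_c ≈ 5.96 mg/L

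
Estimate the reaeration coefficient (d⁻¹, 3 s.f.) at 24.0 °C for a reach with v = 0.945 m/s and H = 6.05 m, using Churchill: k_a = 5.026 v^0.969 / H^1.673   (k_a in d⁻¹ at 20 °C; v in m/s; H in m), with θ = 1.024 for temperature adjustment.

k_a ≈ 0.257 d⁻¹

k_a(20) = 5.026 × 0.945^0.969 / 6.05^1.673 = 5.026 × 0.9467 / 20.32 = 0.2342 d⁻¹.
k_a(24.0) = 0.2342 × 1.024^(24.0−20) = 0.2342 × 1.100 = 0.2575 d⁻¹.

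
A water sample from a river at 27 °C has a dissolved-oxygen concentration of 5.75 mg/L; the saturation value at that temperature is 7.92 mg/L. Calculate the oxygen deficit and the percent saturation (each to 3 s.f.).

D ≈ 2.17 mg/L; 72.6 % saturation

D = C_s − C = 7.92 − 5.75 = 2.17 mg/L.
% saturation = 5.75/7.92 × 100 = 72.6 %.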